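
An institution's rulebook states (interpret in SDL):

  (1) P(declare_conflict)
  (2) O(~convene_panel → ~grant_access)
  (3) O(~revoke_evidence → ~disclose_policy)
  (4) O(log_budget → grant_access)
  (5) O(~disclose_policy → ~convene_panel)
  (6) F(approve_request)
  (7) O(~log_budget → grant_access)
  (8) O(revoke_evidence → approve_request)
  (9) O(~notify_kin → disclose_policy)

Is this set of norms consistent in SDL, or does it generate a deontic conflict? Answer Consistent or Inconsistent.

Inconsistent

Premises 7 and 4 are O(~log_budget → grant_access) and O(log_budget → grant_access); every ideal world satisfies ~log_budget or log_budget, so in either case grant_access holds — hence O(grant_access).
Premise 2 is O(~convene_panel → ~grant_access); contrapositively O(grant_access → convene_panel). Since O(grant_access) holds, K gives O(convene_panel).
The contrapositive of premise 5 (O(~disclose_policy → ~convene_panel)) is O(convene_panel → disclose_policy), and O(convene_panel) is already established, so O(disclose_policy).
The contrapositive of premise 3 (O(~revoke_evidence → ~disclose_policy)) is O(disclose_policy → revoke_evidence), and O(disclose_policy) is already established, so O(revoke_evidence).
Applying K to premise 8 (O(revoke_evidence → approve_request)) and O(revoke_evidence) yields O(approve_request).
But premise 6, F(approve_request), means O(~approve_request).
We now have both O(approve_request) and O(~approve_request) — approve_request is simultaneously obligatory and forbidden, violating the D-axiom.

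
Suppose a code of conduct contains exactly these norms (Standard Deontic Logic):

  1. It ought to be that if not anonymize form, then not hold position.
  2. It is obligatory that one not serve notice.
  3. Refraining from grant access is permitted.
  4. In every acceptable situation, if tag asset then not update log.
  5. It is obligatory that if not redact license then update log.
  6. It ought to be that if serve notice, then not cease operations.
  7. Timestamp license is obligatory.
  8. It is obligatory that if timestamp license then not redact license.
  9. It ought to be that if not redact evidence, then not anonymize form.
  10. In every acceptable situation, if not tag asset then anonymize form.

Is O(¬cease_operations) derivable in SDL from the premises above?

No

Premise 6 is O(serve_notice → ¬cease_operations), but O(serve_notice) is not derivable from the premises, so it does not yield O(¬cease_operations).
No other premise forces O(¬cease_operations). An ideal world satisfying every premise can still have ¬cease_operations false, so O(¬cease_operations) is not derivable.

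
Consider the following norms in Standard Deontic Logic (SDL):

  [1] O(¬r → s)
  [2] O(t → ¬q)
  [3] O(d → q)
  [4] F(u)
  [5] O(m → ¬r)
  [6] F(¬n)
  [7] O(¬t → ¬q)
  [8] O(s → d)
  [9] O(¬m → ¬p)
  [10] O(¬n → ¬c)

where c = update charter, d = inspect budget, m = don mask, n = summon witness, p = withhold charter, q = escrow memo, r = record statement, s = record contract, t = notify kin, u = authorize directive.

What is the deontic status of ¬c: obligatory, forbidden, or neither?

Neither

Premise 10 is O(¬n → ¬c), but O(¬n) is not derivable from the premises, so it does not yield O(¬c).
No premise or chain of K-axiom applications forces O(¬c), and none forces O(c). So ¬c is neither obligatory nor forbidden under these norms.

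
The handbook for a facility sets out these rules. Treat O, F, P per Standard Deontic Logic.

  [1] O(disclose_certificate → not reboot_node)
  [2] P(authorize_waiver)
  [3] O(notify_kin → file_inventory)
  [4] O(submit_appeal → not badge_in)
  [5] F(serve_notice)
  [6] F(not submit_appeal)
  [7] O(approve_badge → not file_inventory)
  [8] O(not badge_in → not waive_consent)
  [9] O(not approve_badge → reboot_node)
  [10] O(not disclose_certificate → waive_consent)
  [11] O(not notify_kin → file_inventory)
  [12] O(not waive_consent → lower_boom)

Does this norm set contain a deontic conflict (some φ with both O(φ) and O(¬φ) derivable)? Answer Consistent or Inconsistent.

By case analysis on notify_kin: premise 3 gives O(notify_kin → file_inventory) and premise 11 gives O(not notify_kin → file_inventory), so O(file_inventory) either way.
The contrapositive of premise 7 (O(approve_badge → not file_inventory)) is O(file_inventory → not approve_badge), and O(file_inventory) is already established, so O(not approve_badge).
With premise 9, O(not approve_badge → reboot_node), the K-axiom yields O(reboot_node).
Premise 1, O(disclose_certificate → not reboot_node), contraposes to O(reboot_node → not disclose_certificate); with O(reboot_node) we get O(not disclose_certificate).
From O(not disclose_certificate) and premise 10, O(not disclose_certificate → waive_consent), we obtain O(waive_consent).
Premise 8, O(not badge_in → not waive_consent), contraposes to O(waive_consent → badge_in); with O(waive_consent) we get O(badge_in).
The contrapositive of premise 4 (O(submit_appeal → not badge_in)) is O(badge_in → not submit_appeal), and O(badge_in) is already established, so O(not submit_appeal).
However, F(not submit_appeal) at premise 6 amounts to O(submit_appeal).
We now have both O(not submit_appeal) and O(submit_appeal) — submit_appeal is simultaneously obligatory and forbidden, violating the D-axiom.

Inconsistent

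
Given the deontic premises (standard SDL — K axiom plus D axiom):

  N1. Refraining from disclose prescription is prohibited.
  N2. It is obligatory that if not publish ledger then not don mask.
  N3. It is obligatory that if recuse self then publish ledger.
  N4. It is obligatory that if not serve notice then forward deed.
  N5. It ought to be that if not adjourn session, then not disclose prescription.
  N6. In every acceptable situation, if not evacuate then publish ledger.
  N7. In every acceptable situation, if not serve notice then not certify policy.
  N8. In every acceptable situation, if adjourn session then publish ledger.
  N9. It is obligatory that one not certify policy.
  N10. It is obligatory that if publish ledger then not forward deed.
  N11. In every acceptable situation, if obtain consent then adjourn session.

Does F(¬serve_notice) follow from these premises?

Premise 1 is F(¬disclose_prescription), i.e. O(disclose_prescription).
Premise 5, O(¬adjourn_session → ¬disclose_prescription), contraposes to O(disclose_prescription → adjourn_session); with O(disclose_prescription) we get O(adjourn_session).
Premise 8 is O(adjourn_session → publish_ledger); since O(adjourn_session), deontic closure gives O(publish_ledger).
Premise 10 is O(publish_ledger → ¬forward_deed); since O(publish_ledger), deontic closure gives O(¬forward_deed).
Premise 4 is O(¬serve_notice → forward_deed); contrapositively O(¬forward_deed → serve_notice). Since O(¬forward_deed) holds, K gives O(serve_notice).
Premises 2, 3, 6, 7, 9, 11 do not contribute to this derivation.
So O(serve_notice) holds, i.e. F(¬serve_notice). The claim follows.

Yes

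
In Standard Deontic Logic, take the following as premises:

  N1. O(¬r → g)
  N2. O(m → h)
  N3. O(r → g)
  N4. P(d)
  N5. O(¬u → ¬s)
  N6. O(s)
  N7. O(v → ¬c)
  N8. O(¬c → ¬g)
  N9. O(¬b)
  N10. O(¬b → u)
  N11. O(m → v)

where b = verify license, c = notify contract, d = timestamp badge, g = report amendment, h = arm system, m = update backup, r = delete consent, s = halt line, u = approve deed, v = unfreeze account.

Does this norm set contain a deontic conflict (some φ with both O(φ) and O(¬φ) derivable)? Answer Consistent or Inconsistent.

Consistent

Premise 5 is O(¬u → ¬s), but O(¬u) is not derivable from the premises, so it does not yield O(¬s).
So O(¬s) is not derivable, and the apparent clash with O(s) does not arise.
A world satisfying every obligation exists (e.g. b=false, c=true, d=false, g=true, h=false, m=false, r=false, s=true, u=true, v=false); no atom is both obligatory and forbidden, so the set is consistent.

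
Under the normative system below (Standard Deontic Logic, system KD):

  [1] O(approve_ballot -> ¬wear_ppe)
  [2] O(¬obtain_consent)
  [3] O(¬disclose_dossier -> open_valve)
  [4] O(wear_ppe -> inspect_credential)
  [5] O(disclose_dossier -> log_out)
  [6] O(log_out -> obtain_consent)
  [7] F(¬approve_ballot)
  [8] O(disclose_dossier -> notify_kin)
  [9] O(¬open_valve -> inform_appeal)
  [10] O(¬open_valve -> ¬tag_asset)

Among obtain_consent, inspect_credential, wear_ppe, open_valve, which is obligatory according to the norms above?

open_valve

Premise 2 gives O(¬obtain_consent).
Premise 6 is O(log_out -> obtain_consent); contrapositively O(¬obtain_consent -> ¬log_out). Since O(¬obtain_consent) holds, K gives O(¬log_out).
Premise 5 is O(disclose_dossier -> log_out); contrapositively O(¬log_out -> ¬disclose_dossier). Since O(¬log_out) holds, K gives O(¬disclose_dossier).
Premise 3 is O(¬disclose_dossier -> open_valve); since O(¬disclose_dossier), deontic closure gives O(open_valve).
So O(open_valve) holds — open_valve is obligatory. None of the other listed options is made obligatory by any chain of premises.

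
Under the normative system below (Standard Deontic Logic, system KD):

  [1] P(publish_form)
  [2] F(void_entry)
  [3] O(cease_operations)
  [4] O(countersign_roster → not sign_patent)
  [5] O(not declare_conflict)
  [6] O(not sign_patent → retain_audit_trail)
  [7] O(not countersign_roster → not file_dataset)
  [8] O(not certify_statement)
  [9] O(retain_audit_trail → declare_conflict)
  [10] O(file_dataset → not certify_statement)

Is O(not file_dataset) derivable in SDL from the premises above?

Premise 5 gives O(not declare_conflict).
Premise 9, O(retain_audit_trail → declare_conflict), contraposes to O(not declare_conflict → not retain_audit_trail); with O(not declare_conflict) we get O(not retain_audit_trail).
The contrapositive of premise 6 (O(not sign_patent → retain_audit_trail)) is O(not retain_audit_trail → sign_patent), and O(not retain_audit_trail) is already established, so O(sign_patent).
Premise 4, O(countersign_roster → not sign_patent), contraposes to O(sign_patent → not countersign_roster); with O(sign_patent) we get O(not countersign_roster).
From O(not countersign_roster) and premise 7, O(not countersign_roster → not file_dataset), we obtain O(not file_dataset).
Premises 1, 2, 3, 8, 10 do not contribute to this derivation.
So O(not file_dataset) follows.

Yes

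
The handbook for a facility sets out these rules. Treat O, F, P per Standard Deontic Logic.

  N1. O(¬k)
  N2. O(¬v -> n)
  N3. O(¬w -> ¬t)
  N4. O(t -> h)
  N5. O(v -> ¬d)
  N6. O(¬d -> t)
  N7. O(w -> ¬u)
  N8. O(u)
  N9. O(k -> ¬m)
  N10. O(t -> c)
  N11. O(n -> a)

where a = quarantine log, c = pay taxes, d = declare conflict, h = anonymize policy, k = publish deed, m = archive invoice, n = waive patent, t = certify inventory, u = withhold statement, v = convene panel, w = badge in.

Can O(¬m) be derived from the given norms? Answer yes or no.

Premise 9 is O(k -> ¬m), but O(k) is not derivable from the premises, so it does not yield O(¬m).
No other premise forces O(¬m). An ideal world satisfying every premise can still have ¬m false, so O(¬m) is not derivable.

No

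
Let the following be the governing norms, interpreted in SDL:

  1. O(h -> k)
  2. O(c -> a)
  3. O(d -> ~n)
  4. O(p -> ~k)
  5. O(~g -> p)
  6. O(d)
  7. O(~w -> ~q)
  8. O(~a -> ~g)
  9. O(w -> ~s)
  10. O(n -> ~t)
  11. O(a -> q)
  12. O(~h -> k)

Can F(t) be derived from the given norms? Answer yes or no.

No

Premise 10 is O(n -> ~t), but O(n) is not derivable from the premises, so it does not yield O(~t).
No other premise forces O(~t). An ideal world satisfying every premise can still have t true, so F(t) is not derivable.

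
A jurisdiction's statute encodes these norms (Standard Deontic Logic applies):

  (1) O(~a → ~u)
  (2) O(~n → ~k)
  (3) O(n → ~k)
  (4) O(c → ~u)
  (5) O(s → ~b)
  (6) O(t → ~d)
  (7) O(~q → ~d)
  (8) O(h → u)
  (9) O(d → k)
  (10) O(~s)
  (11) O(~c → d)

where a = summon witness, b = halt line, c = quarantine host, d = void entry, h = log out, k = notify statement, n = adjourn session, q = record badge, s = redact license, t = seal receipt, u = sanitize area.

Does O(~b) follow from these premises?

No

Premise 5 is O(s → ~b), but O(s) is not derivable from the premises, so it does not yield O(~b).
No other premise forces O(~b). An ideal world satisfying every premise can still have ~b false, so O(~b) is not derivable.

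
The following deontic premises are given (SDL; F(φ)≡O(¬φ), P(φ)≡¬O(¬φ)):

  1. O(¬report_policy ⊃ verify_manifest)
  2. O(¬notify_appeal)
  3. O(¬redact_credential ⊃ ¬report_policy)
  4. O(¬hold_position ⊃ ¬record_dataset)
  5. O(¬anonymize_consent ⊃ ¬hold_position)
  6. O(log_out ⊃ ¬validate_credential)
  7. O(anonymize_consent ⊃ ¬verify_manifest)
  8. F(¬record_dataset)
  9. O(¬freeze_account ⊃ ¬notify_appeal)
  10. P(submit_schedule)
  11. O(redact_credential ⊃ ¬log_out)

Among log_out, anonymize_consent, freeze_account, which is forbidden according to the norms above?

F(¬record_dataset) at premise 8 means O(record_dataset).
The contrapositive of premise 4 (O(¬hold_position ⊃ ¬record_dataset)) is O(record_dataset ⊃ hold_position), and O(record_dataset) is already established, so O(hold_position).
Premise 5, O(¬anonymize_consent ⊃ ¬hold_position), contraposes to O(hold_position ⊃ anonymize_consent); with O(hold_position) we get O(anonymize_consent).
With premise 7, O(anonymize_consent ⊃ ¬verify_manifest), the K-axiom yields O(¬verify_manifest).
Premise 1 is O(¬report_policy ⊃ verify_manifest); contrapositively O(¬verify_manifest ⊃ report_policy). Since O(¬verify_manifest) holds, K gives O(report_policy).
The contrapositive of premise 3 (O(¬redact_credential ⊃ ¬report_policy)) is O(report_policy ⊃ redact_credential), and O(report_policy) is already established, so O(redact_credential).
Applying K to premise 11 (O(redact_credential ⊃ ¬log_out)) and O(redact_credential) yields O(¬log_out).
So O(¬log_out) holds, i.e. log_out is forbidden. None of the other listed options is forbidden under the premises.

log_out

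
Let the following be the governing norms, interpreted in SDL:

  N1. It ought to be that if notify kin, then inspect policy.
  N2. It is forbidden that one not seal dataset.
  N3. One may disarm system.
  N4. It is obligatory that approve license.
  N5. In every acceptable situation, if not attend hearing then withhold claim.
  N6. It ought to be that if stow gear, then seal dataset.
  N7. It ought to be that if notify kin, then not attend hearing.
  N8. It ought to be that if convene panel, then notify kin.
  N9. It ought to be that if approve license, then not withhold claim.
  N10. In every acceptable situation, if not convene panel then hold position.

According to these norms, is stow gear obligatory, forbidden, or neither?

Neither

Premise 6 is O(stow_gear → seal_dataset); even if O(seal_dataset) held, inferring O(stow_gear) would be affirming the consequent — invalid.
No premise or chain of K-axiom applications forces O(stow_gear), and none forces O(¬stow_gear). So stow_gear is neither obligatory nor forbidden under these norms.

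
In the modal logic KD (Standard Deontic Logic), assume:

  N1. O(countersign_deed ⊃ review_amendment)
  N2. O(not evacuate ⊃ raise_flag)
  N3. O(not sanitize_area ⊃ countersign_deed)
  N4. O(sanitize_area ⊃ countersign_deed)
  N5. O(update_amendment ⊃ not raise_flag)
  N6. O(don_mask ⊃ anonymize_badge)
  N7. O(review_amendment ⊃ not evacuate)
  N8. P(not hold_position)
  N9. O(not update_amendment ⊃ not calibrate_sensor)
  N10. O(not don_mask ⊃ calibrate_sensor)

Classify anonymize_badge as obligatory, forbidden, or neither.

Premises 3 and 4 are O(not sanitize_area ⊃ countersign_deed) and O(sanitize_area ⊃ countersign_deed); every ideal world satisfies not sanitize_area or sanitize_area, so in either case countersign_deed holds — hence O(countersign_deed).
From O(countersign_deed) and premise 1, O(countersign_deed ⊃ review_amendment), we obtain O(review_amendment).
Premise 7 is O(review_amendment ⊃ not evacuate); since O(review_amendment), deontic closure gives O(not evacuate).
Applying K to premise 2 (O(not evacuate ⊃ raise_flag)) and O(not evacuate) yields O(raise_flag).
Premise 5, O(update_amendment ⊃ not raise_flag), contraposes to O(raise_flag ⊃ not update_amendment); with O(raise_flag) we get O(not update_amendment).
Applying K to premise 9 (O(not update_amendment ⊃ not calibrate_sensor)) and O(not update_amendment) yields O(not calibrate_sensor).
Premise 10, O(not don_mask ⊃ calibrate_sensor), contraposes to O(not calibrate_sensor ⊃ don_mask); with O(not calibrate_sensor) we get O(don_mask).
With premise 6, O(don_mask ⊃ anonymize_badge), the K-axiom yields O(anonymize_badge).
Premise 8 does not contribute to this derivation.
Hence anonymize_badge is obligatory.

Obligatory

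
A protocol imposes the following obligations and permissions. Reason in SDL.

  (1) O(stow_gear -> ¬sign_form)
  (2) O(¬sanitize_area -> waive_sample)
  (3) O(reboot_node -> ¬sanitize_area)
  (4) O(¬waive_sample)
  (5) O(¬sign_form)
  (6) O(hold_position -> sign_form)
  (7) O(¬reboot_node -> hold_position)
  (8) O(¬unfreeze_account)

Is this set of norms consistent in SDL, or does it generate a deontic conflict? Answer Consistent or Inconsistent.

Inconsistent

Premise 5 gives O(¬sign_form).
Premise 6 is O(hold_position -> sign_form); contrapositively O(¬sign_form -> ¬hold_position). Since O(¬sign_form) holds, K gives O(¬hold_position).
Premise 7, O(¬reboot_node -> hold_position), contraposes to O(¬hold_position -> reboot_node); with O(¬hold_position) we get O(reboot_node).
With premise 3, O(reboot_node -> ¬sanitize_area), the K-axiom yields O(¬sanitize_area).
Applying K to premise 2 (O(¬sanitize_area -> waive_sample)) and O(¬sanitize_area) yields O(waive_sample).
However, premise 4 gives O(¬waive_sample).
We now have both O(waive_sample) and O(¬waive_sample) — waive_sample is simultaneously obligatory and forbidden, violating the D-axiom.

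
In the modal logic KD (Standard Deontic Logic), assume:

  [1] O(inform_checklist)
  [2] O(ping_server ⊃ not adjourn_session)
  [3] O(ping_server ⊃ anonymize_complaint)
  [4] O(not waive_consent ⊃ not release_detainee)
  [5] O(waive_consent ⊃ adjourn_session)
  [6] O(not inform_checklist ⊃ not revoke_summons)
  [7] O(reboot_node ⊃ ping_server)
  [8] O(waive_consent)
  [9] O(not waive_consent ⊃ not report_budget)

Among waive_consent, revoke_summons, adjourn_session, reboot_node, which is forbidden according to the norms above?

reboot_node

Premise 8 gives O(waive_consent).
From O(waive_consent) and premise 5, O(waive_consent ⊃ adjourn_session), we obtain O(adjourn_session).
Premise 2, O(ping_server ⊃ not adjourn_session), contraposes to O(adjourn_session ⊃ not ping_server); with O(adjourn_session) we get O(not ping_server).
The contrapositive of premise 7 (O(reboot_node ⊃ ping_server)) is O(not ping_server ⊃ not reboot_node), and O(not ping_server) is already established, so O(not reboot_node).
So O(not reboot_node) holds, i.e. reboot_node is forbidden. None of the other listed options is forbidden under the premises.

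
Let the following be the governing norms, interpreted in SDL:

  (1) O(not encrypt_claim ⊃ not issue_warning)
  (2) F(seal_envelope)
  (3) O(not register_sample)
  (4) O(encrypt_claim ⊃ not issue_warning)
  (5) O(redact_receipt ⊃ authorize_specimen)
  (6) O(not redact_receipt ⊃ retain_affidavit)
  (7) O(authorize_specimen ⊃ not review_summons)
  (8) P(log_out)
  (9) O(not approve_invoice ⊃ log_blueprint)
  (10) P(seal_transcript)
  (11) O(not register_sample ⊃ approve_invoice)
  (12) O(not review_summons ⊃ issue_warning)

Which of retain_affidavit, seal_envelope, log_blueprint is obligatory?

Premises 4 and 1 cover both cases: O(encrypt_claim ⊃ not issue_warning) and O(not encrypt_claim ⊃ not issue_warning). Since encrypt_claim ∨ not encrypt_claim is a tautology, O(not issue_warning) follows.
The contrapositive of premise 12 (O(not review_summons ⊃ issue_warning)) is O(not issue_warning ⊃ review_summons), and O(not issue_warning) is already established, so O(review_summons).
Premise 7 is O(authorize_specimen ⊃ not review_summons); contrapositively O(review_summons ⊃ not authorize_specimen). Since O(review_summons) holds, K gives O(not authorize_specimen).
Premise 5 is O(redact_receipt ⊃ authorize_specimen); contrapositively O(not authorize_specimen ⊃ not redact_receipt). Since O(not authorize_specimen) holds, K gives O(not redact_receipt).
From O(not redact_receipt) and premise 6, O(not redact_receipt ⊃ retain_affidavit), we obtain O(retain_affidavit).
So O(retain_affidavit) holds — retain_affidavit is obligatory. None of the other listed options is made obligatory by any chain of premises.

retain_affidavit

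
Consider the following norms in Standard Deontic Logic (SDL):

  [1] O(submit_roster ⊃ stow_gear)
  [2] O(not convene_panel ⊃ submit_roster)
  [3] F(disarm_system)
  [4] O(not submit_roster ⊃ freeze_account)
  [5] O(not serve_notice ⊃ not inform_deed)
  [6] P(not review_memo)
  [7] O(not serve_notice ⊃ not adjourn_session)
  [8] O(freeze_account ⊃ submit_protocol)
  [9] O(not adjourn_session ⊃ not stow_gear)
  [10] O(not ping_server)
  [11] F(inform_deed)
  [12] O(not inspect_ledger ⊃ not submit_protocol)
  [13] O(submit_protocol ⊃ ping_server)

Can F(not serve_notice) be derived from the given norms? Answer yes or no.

Yes

Premise 10 states O(not ping_server) outright.
Premise 13 is O(submit_protocol ⊃ ping_server); contrapositively O(not ping_server ⊃ not submit_protocol). Since O(not ping_server) holds, K gives O(not submit_protocol).
Premise 8, O(freeze_account ⊃ submit_protocol), contraposes to O(not submit_protocol ⊃ not freeze_account); with O(not submit_protocol) we get O(not freeze_account).
Premise 4, O(not submit_roster ⊃ freeze_account), contraposes to O(not freeze_account ⊃ submit_roster); with O(not freeze_account) we get O(submit_roster).
With premise 1, O(submit_roster ⊃ stow_gear), the K-axiom yields O(stow_gear).
Premise 9 is O(not adjourn_session ⊃ not stow_gear); contrapositively O(stow_gear ⊃ adjourn_session). Since O(stow_gear) holds, K gives O(adjourn_session).
The contrapositive of premise 7 (O(not serve_notice ⊃ not adjourn_session)) is O(adjourn_session ⊃ serve_notice), and O(adjourn_session) is already established, so O(serve_notice).
Premises 2, 3, 5, 6, 11, 12 do not contribute to this derivation.
So O(serve_notice) holds, i.e. F(not serve_notice). The claim follows.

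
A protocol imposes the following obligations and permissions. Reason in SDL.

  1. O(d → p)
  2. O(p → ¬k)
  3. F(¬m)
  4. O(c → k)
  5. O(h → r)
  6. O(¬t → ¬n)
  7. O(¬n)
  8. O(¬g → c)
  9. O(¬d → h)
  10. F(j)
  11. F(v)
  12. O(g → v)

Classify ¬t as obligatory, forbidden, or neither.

Neither

Premise 6 is O(¬t → ¬n); even if O(¬n) held, inferring O(¬t) would be affirming the consequent — invalid.
No premise or chain of K-axiom applications forces O(¬t), and none forces O(t). So ¬t is neither obligatory nor forbidden under these norms.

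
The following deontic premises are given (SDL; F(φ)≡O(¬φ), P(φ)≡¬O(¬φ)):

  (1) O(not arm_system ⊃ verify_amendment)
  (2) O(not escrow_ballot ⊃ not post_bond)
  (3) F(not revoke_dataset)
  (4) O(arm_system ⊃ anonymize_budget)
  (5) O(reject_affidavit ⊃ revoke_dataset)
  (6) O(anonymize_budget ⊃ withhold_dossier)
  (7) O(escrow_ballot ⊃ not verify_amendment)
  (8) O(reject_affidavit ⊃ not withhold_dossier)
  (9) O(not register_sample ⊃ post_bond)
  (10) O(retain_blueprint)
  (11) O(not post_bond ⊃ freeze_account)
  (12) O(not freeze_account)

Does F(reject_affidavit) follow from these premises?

Premise 12 gives O(not freeze_account).
Premise 11, O(not post_bond ⊃ freeze_account), contraposes to O(not freeze_account ⊃ post_bond); with O(not freeze_account) we get O(post_bond).
The contrapositive of premise 2 (O(not escrow_ballot ⊃ not post_bond)) is O(post_bond ⊃ escrow_ballot), and O(post_bond) is already established, so O(escrow_ballot).
With premise 7, O(escrow_ballot ⊃ not verify_amendment), the K-axiom yields O(not verify_amendment).
Premise 1, O(not arm_system ⊃ verify_amendment), contraposes to O(not verify_amendment ⊃ arm_system); with O(not verify_amendment) we get O(arm_system).
Applying K to premise 4 (O(arm_system ⊃ anonymize_budget)) and O(arm_system) yields O(anonymize_budget).
From O(anonymize_budget) and premise 6, O(anonymize_budget ⊃ withhold_dossier), we obtain O(withhold_dossier).
Premise 8 is O(reject_affidavit ⊃ not withhold_dossier); contrapositively O(withhold_dossier ⊃ not reject_affidavit). Since O(withhold_dossier) holds, K gives O(not reject_affidavit).
Premises 3, 5, 9, 10 do not contribute to this derivation.
So O(not reject_affidavit) holds, i.e. F(reject_affidavit). The claim follows.

Yes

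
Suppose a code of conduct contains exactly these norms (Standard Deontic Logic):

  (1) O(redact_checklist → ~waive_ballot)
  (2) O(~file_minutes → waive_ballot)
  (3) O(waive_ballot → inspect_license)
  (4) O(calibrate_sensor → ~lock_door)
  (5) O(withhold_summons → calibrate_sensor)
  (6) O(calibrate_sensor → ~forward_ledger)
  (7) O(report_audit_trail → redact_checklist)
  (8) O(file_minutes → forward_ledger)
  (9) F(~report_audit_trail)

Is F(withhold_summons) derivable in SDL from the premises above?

Premise 9 is F(~report_audit_trail), i.e. O(report_audit_trail).
With premise 7, O(report_audit_trail → redact_checklist), the K-axiom yields O(redact_checklist).
With premise 1, O(redact_checklist → ~waive_ballot), the K-axiom yields O(~waive_ballot).
Premise 2, O(~file_minutes → waive_ballot), contraposes to O(~waive_ballot → file_minutes); with O(~waive_ballot) we get O(file_minutes).
Premise 8 is O(file_minutes → forward_ledger); since O(file_minutes), deontic closure gives O(forward_ledger).
Premise 6, O(calibrate_sensor → ~forward_ledger), contraposes to O(forward_ledger → ~calibrate_sensor); with O(forward_ledger) we get O(~calibrate_sensor).
The contrapositive of premise 5 (O(withhold_summons → calibrate_sensor)) is O(~calibrate_sensor → ~withhold_summons), and O(~calibrate_sensor) is already established, so O(~withhold_summons).
Premises 3, 4 do not contribute to this derivation.
So O(~withhold_summons) holds, i.e. F(withhold_summons). The claim follows.

Yes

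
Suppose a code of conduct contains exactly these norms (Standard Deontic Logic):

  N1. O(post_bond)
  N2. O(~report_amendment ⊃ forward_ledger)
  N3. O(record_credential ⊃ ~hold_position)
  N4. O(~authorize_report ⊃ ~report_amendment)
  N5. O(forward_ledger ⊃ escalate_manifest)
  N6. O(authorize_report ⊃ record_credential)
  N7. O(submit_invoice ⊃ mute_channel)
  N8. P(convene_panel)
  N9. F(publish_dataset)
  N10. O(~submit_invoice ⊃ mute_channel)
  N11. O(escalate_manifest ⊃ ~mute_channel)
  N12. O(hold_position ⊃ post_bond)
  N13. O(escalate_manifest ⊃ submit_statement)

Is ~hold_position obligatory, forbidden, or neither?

Premises 10 and 7 are O(~submit_invoice ⊃ mute_channel) and O(submit_invoice ⊃ mute_channel); every ideal world satisfies ~submit_invoice or submit_invoice, so in either case mute_channel holds — hence O(mute_channel).
The contrapositive of premise 11 (O(escalate_manifest ⊃ ~mute_channel)) is O(mute_channel ⊃ ~escalate_manifest), and O(mute_channel) is already established, so O(~escalate_manifest).
The contrapositive of premise 5 (O(forward_ledger ⊃ escalate_manifest)) is O(~escalate_manifest ⊃ ~forward_ledger), and O(~escalate_manifest) is already established, so O(~forward_ledger).
The contrapositive of premise 2 (O(~report_amendment ⊃ forward_ledger)) is O(~forward_ledger ⊃ report_amendment), and O(~forward_ledger) is already established, so O(report_amendment).
Premise 4, O(~authorize_report ⊃ ~report_amendment), contraposes to O(report_amendment ⊃ authorize_report); with O(report_amendment) we get O(authorize_report).
Premise 6 is O(authorize_report ⊃ record_credential); since O(authorize_report), deontic closure gives O(record_credential).
With premise 3, O(record_credential ⊃ ~hold_position), the K-axiom yields O(~hold_position).
Premises 1, 8, 9, 12, 13 do not contribute to this derivation.
Hence ~hold_position is obligatory.

Obligatory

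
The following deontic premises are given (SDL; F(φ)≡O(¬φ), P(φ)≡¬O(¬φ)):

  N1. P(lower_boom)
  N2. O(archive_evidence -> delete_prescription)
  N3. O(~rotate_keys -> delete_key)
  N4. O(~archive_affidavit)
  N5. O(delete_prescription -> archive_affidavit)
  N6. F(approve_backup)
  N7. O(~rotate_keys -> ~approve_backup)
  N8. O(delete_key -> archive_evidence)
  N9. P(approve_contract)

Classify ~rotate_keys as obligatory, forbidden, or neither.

Forbidden

From premise 4 we have O(~archive_affidavit).
Premise 5, O(delete_prescription -> archive_affidavit), contraposes to O(~archive_affidavit -> ~delete_prescription); with O(~archive_affidavit) we get O(~delete_prescription).
Premise 2 is O(archive_evidence -> delete_prescription); contrapositively O(~delete_prescription -> ~archive_evidence). Since O(~delete_prescription) holds, K gives O(~archive_evidence).
Premise 8 is O(delete_key -> archive_evidence); contrapositively O(~archive_evidence -> ~delete_key). Since O(~archive_evidence) holds, K gives O(~delete_key).
Premise 3, O(~rotate_keys -> delete_key), contraposes to O(~delete_key -> rotate_keys); with O(~delete_key) we get O(rotate_keys).
Premises 1, 6, 7, 9 do not contribute to this derivation.
Thus O(rotate_keys), which is F(~rotate_keys): ~rotate_keys is forbidden.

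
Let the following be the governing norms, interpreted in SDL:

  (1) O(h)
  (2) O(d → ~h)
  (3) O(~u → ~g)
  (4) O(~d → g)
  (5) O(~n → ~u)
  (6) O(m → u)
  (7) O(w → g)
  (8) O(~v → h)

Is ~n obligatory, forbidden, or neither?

Premise 1 states O(h) outright.
Premise 2, O(d → ~h), contraposes to O(h → ~d); with O(h) we get O(~d).
Applying K to premise 4 (O(~d → g)) and O(~d) yields O(g).
The contrapositive of premise 3 (O(~u → ~g)) is O(g → u), and O(g) is already established, so O(u).
Premise 5 is O(~n → ~u); contrapositively O(u → n). Since O(u) holds, K gives O(n).
Premises 6, 7, 8 do not contribute to this derivation.
Thus O(n), which is F(~n): ~n is forbidden.

Forbidden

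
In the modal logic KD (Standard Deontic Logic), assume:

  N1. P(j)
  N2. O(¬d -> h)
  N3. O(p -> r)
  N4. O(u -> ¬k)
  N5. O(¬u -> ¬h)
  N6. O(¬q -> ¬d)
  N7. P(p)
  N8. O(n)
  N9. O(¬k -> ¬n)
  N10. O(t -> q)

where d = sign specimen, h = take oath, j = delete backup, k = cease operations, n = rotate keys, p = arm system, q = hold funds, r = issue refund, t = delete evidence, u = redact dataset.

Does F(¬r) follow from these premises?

No

Premise 3 is O(p -> r), but O(p) is not derivable from the premises (the permission P(p) asserts only ¬O(¬p), not O(p)), so it does not yield O(r).
No other premise forces O(r). An ideal world satisfying every premise can still have ¬r true, so F(¬r) is not derivable.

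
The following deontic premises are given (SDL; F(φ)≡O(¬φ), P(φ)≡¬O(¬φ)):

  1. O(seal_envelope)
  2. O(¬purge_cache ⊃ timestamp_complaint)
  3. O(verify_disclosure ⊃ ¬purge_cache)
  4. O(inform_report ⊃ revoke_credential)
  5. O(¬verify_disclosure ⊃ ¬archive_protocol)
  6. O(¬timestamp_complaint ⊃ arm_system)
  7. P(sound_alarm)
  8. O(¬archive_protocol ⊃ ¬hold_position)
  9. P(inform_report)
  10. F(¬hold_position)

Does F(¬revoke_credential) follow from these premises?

Premise 4 is O(inform_report ⊃ revoke_credential), but O(inform_report) is not derivable from the premises (the permission P(inform_report) asserts only ¬O(¬inform_report), not O(inform_report)), so it does not yield O(revoke_credential).
No other premise forces O(revoke_credential). An ideal world satisfying every premise can still have ¬revoke_credential true, so F(¬revoke_credential) is not derivable.

No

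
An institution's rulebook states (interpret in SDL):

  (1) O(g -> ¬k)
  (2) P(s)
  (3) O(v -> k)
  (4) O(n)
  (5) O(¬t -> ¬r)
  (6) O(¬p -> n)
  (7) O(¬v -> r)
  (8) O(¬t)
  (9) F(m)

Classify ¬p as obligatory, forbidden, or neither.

Neither

Premise 6 is O(¬p -> n); even if O(n) held, inferring O(¬p) would be affirming the consequent — invalid.
No premise or chain of K-axiom applications forces O(¬p), and none forces O(p). So ¬p is neither obligatory nor forbidden under these norms.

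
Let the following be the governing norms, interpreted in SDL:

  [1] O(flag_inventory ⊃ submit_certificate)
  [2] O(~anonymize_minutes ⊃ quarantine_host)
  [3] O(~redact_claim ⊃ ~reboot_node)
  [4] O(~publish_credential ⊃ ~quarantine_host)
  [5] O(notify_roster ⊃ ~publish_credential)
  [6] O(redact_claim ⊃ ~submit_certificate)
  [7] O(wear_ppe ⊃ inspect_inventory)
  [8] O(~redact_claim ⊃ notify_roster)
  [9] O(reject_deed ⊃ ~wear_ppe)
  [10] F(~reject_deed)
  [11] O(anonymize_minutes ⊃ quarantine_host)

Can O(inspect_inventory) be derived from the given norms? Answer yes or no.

No

Premise 7 is O(wear_ppe ⊃ inspect_inventory), but O(wear_ppe) is not derivable from the premises, so it does not yield O(inspect_inventory).
No other premise forces O(inspect_inventory). An ideal world satisfying every premise can still have inspect_inventory false, so O(inspect_inventory) is not derivable.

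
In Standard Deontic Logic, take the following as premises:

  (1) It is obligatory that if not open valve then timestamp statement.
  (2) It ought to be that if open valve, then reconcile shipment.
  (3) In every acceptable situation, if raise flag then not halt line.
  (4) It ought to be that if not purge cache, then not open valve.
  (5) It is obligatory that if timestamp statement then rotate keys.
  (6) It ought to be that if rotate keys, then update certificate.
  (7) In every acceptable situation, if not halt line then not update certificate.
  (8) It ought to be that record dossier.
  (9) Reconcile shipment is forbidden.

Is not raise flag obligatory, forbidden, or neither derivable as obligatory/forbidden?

F(reconcile_shipment) at premise 9 means O(¬reconcile_shipment).
The contrapositive of premise 2 (O(open_valve → reconcile_shipment)) is O(¬reconcile_shipment → ¬open_valve), and O(¬reconcile_shipment) is already established, so O(¬open_valve).
From O(¬open_valve) and premise 1, O(¬open_valve → timestamp_statement), we obtain O(timestamp_statement).
From O(timestamp_statement) and premise 5, O(timestamp_statement → rotate_keys), we obtain O(rotate_keys).
From O(rotate_keys) and premise 6, O(rotate_keys → update_certificate), we obtain O(update_certificate).
Premise 7 is O(¬halt_line → ¬update_certificate); contrapositively O(update_certificate → halt_line). Since O(update_certificate) holds, K gives O(halt_line).
Premise 3, O(raise_flag → ¬halt_line), contraposes to O(halt_line → ¬raise_flag); with O(halt_line) we get O(¬raise_flag).
Premises 4, 8 do not contribute to this derivation.
Hence ¬raise_flag is obligatory.

Obligatory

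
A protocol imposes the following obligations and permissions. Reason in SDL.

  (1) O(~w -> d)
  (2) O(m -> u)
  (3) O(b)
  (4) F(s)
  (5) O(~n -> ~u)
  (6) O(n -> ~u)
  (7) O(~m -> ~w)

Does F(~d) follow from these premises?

Premises 6 and 5 are O(n -> ~u) and O(~n -> ~u); every ideal world satisfies n or ~n, so in either case ~u holds — hence O(~u).
The contrapositive of premise 2 (O(m -> u)) is O(~u -> ~m), and O(~u) is already established, so O(~m).
With premise 7, O(~m -> ~w), the K-axiom yields O(~w).
With premise 1, O(~w -> d), the K-axiom yields O(d).
Premises 3, 4 do not contribute to this derivation.
So O(d) holds, i.e. F(~d). The claim follows.

Yes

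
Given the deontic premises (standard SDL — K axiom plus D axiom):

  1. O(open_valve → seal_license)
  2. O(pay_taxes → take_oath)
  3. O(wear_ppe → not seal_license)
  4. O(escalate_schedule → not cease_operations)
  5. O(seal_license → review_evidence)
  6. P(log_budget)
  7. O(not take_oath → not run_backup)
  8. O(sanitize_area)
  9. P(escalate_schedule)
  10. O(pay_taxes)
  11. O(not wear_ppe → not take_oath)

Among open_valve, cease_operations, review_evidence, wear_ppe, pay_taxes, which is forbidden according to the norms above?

From premise 10 we have O(pay_taxes).
From O(pay_taxes) and premise 2, O(pay_taxes → take_oath), we obtain O(take_oath).
The contrapositive of premise 11 (O(not wear_ppe → not take_oath)) is O(take_oath → wear_ppe), and O(take_oath) is already established, so O(wear_ppe).
Premise 3 is O(wear_ppe → not seal_license); since O(wear_ppe), deontic closure gives O(not seal_license).
Premise 1 is O(open_valve → seal_license); contrapositively O(not seal_license → not open_valve). Since O(not seal_license) holds, K gives O(not open_valve).
So O(not open_valve) holds, i.e. open_valve is forbidden. None of the other listed options is forbidden under the premises.

open_valve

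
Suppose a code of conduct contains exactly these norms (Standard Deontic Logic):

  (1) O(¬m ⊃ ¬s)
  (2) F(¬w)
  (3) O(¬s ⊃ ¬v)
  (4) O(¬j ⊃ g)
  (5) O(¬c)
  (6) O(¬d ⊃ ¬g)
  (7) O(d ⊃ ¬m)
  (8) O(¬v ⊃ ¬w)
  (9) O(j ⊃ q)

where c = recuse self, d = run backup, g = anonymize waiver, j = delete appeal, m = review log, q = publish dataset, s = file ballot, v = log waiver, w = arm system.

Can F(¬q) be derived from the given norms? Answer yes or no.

Premise 2, F(¬w), is equivalent to O(w).
The contrapositive of premise 8 (O(¬v ⊃ ¬w)) is O(w ⊃ v), and O(w) is already established, so O(v).
Premise 3 is O(¬s ⊃ ¬v); contrapositively O(v ⊃ s). Since O(v) holds, K gives O(s).
Premise 1 is O(¬m ⊃ ¬s); contrapositively O(s ⊃ m). Since O(s) holds, K gives O(m).
Premise 7 is O(d ⊃ ¬m); contrapositively O(m ⊃ ¬d). Since O(m) holds, K gives O(¬d).
Premise 6 is O(¬d ⊃ ¬g); since O(¬d), deontic closure gives O(¬g).
Premise 4, O(¬j ⊃ g), contraposes to O(¬g ⊃ j); with O(¬g) we get O(j).
With premise 9, O(j ⊃ q), the K-axiom yields O(q).
Premise 5 does not contribute to this derivation.
So O(q) holds, i.e. F(¬q). The claim follows.

Yes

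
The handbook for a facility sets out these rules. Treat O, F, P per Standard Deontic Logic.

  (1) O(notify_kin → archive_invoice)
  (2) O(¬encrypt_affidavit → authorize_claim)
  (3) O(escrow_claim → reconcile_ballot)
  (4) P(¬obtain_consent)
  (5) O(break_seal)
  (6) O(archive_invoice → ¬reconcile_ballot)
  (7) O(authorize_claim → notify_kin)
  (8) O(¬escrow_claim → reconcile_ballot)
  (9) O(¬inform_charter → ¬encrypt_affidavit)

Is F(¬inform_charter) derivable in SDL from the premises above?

Yes

Premises 3 and 8 cover both cases: O(escrow_claim → reconcile_ballot) and O(¬escrow_claim → reconcile_ballot). Since escrow_claim ∨ ¬escrow_claim is a tautology, O(reconcile_ballot) follows.
Premise 6, O(archive_invoice → ¬reconcile_ballot), contraposes to O(reconcile_ballot → ¬archive_invoice); with O(reconcile_ballot) we get O(¬archive_invoice).
Premise 1 is O(notify_kin → archive_invoice); contrapositively O(¬archive_invoice → ¬notify_kin). Since O(¬archive_invoice) holds, K gives O(¬notify_kin).
The contrapositive of premise 7 (O(authorize_claim → notify_kin)) is O(¬notify_kin → ¬authorize_claim), and O(¬notify_kin) is already established, so O(¬authorize_claim).
Premise 2 is O(¬encrypt_affidavit → authorize_claim); contrapositively O(¬authorize_claim → encrypt_affidavit). Since O(¬authorize_claim) holds, K gives O(encrypt_affidavit).
Premise 9, O(¬inform_charter → ¬encrypt_affidavit), contraposes to O(encrypt_affidavit → inform_charter); with O(encrypt_affidavit) we get O(inform_charter).
Premises 4, 5 do not contribute to this derivation.
So O(inform_charter) holds, i.e. F(¬inform_charter). The claim follows.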